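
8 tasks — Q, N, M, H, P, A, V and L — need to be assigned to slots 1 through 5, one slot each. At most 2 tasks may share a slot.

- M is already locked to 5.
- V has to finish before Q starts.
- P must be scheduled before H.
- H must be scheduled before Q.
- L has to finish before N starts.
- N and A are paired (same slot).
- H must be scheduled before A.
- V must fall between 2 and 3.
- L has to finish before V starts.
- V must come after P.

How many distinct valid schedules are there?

11

Splitting on Q: it can be 3 (1), 4 (1), 5 (9). Listing each branch's schedules as (N, M, H, P, A, V, L):
Q=3: (4,5,2,1,4,2,1) — 1.
Q=4: (3,5,2,1,3,2,1) — 1.
Q=5: (3,5,2,1,3,2,1) (4,5,2,1,4,2,1) (4,5,2,1,4,3,1) (4,5,2,1,4,3,2) (4,5,3,1,4,2,1) (4,5,3,1,4,3,1) (4,5,3,1,4,3,2) (4,5,3,2,4,3,1) (4,5,3,2,4,3,2) — 9.
Summing: 1 + 1 + 9 = 11.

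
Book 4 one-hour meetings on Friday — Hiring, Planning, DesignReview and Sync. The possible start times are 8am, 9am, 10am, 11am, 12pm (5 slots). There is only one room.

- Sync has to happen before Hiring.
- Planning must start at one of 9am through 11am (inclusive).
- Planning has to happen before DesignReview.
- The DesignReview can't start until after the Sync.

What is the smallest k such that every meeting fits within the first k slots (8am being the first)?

4 slots

The precedence chain requires at least 2 distinct slots.
With at most 1 per slot and 4 meetings, at least 4 slots are needed.
Propagating the time windows through the other constraints, DesignReview can't land before 10am — that is slot 3 counting from 8am — so the schedule must run through at least 3 slots.
4 works (last occupied slot: 11am): for example DesignReview in 10am, Sync in 8am, Planning in 9am, Hiring in 11am.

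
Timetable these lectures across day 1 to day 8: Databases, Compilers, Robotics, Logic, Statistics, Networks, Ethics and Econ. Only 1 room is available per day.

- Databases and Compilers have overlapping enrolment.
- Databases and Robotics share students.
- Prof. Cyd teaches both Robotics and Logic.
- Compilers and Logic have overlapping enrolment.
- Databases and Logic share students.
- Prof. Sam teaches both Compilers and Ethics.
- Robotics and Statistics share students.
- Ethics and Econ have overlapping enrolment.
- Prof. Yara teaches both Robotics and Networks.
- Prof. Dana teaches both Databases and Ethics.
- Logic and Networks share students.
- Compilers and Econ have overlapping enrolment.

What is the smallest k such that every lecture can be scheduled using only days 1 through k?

With at most 1 per day and 8 lectures, at least 8 days are needed.
8 works (last occupied day: day 8): for example Compilers in day 2; Econ in day 8; Databases in day 1; Logic in day 4; Statistics in day 5; Robotics in day 3; Ethics in day 7; Networks in day 6.

8 days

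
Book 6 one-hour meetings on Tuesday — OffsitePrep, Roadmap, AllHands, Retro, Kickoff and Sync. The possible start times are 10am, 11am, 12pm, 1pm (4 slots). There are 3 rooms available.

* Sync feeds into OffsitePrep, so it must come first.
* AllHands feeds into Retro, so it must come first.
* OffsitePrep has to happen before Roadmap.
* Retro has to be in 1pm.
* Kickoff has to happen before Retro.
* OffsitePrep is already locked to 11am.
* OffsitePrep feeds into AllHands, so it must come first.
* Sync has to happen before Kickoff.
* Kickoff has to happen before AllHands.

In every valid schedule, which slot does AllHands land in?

OffsitePrep is fixed at 11am and must come before AllHands, so AllHands is at least 12pm.
Retro is fixed at 1pm and must come after AllHands, so AllHands is at most 12pm.
So AllHands must be 12pm.

12pm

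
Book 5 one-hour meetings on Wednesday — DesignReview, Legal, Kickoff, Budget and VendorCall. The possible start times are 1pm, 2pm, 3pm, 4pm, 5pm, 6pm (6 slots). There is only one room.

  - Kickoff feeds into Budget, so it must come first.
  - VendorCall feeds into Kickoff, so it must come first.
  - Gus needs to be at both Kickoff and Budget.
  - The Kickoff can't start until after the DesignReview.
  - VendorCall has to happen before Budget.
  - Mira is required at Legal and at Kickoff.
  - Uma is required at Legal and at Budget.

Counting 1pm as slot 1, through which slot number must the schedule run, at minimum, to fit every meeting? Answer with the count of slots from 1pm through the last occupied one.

5 slots

The precedence chain requires at least 3 distinct slots.
With at most 1 per slot and 5 meetings, at least 5 slots are needed.
5 works (last occupied slot: 5pm): for example VendorCall in 1pm, Budget in 4pm, DesignReview in 2pm, Legal in 5pm, Kickoff in 3pm.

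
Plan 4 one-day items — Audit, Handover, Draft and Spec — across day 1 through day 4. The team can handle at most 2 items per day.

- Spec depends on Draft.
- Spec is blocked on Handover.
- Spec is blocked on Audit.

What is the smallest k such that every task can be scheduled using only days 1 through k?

The precedence chain requires at least 2 distinct days.
With at most 2 per day and 4 tasks, at least 2 days are needed.
Could 2 days be enough, i.e. nothing placed later than day 2? No: Spec must come after Audit (at day 1 or later) → {day 2}; Audit must come before Spec (at day 2 or earlier) → {day 1}; Handover must come before Spec (at day 2 or earlier) → {day 1}; Draft must come before Spec (at day 2 or earlier) → {day 1}; that puts Audit, Handover and Draft all in day 1 — more than 2 per day.
So 2 days is not enough.
3 works (last occupied day: day 3): for example Audit -> day 1, Spec -> day 3, Draft -> day 2, Handover -> day 1.

3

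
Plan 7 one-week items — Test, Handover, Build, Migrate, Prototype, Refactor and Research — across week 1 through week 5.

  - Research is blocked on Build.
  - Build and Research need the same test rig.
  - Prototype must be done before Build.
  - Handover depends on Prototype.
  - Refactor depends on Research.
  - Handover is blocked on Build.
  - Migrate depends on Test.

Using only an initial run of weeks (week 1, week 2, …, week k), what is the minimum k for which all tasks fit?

4 weeks

The precedence chain requires at least 4 distinct weeks.
4 works (last occupied week: week 4): for example Test -> week 1, Handover -> week 3, Build -> week 2, Migrate -> week 2, Refactor -> week 4, Research -> week 3, Prototype -> week 1.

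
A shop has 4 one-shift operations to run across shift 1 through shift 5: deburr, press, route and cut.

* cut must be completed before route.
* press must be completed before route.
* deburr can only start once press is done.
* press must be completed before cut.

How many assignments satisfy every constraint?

35

Splitting on deburr: it can be shift 2 (6), shift 3 (9), shift 4 (10), shift 5 (10). Listing each branch's schedules as (press, route, cut) by shift number:
deburr=shift 2: (1,3,2) (1,4,2) (1,4,3) (1,5,2) (1,5,3) (1,5,4) — 6.
deburr=shift 3: (1,3,2) (1,4,2) (1,4,3) (1,5,2) (1,5,3) (1,5,4) (2,4,3) (2,5,3) (2,5,4) — 9.
deburr=shift 4: (1,3,2) (1,4,2) (1,4,3) (1,5,2) (1,5,3) (1,5,4) (2,4,3) (2,5,3) (2,5,4) (3,5,4) — 10.
deburr=shift 5: (1,3,2) (1,4,2) (1,4,3) (1,5,2) (1,5,3) (1,5,4) (2,4,3) (2,5,3) (2,5,4) (3,5,4) — 10.
Summing: 6 + 9 + 10 + 10 = 35.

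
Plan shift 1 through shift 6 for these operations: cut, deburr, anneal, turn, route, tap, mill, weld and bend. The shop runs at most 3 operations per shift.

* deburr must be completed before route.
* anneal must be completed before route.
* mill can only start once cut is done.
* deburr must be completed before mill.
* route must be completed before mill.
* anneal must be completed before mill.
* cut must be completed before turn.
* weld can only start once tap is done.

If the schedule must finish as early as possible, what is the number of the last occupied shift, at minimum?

The precedence chain requires at least 3 distinct shifts.
With at most 3 per shift and 9 operations, at least 3 shifts are needed.
3 works (last occupied shift: shift 3): for example cut -> shift 1; weld -> shift 3; turn -> shift 2; tap -> shift 2; anneal -> shift 1; deburr -> shift 1; mill -> shift 3; bend -> shift 3; route -> shift 2.

3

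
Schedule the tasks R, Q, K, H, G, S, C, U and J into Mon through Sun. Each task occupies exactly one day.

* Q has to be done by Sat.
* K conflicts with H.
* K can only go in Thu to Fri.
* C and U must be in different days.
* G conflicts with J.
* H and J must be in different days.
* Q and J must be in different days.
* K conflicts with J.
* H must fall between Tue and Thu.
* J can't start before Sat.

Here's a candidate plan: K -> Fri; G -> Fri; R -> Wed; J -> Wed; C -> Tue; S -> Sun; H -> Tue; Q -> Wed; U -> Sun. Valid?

No. Q and J must be in different days is not satisfied.

K conflicts with J — holds.
J can't start before Sat — violated.
H must fall between Tue and Thu — holds.
C and U must be in different days — holds.
H and J must be in different days — holds.
K conflicts with H — holds.
G conflicts with J — holds.
Q has to be done by Sat — holds.
K can only go in Thu to Fri — holds.
Q and J must be in different days — violated.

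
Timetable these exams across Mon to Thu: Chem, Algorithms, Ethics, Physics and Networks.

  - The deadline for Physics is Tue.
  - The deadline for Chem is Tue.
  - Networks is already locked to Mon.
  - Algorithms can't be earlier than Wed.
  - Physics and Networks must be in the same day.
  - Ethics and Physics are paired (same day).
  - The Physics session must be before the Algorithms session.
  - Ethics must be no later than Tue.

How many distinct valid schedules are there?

Enumerating: Algorithms in Wed; Chem in Mon; Ethics in Mon; Networks in Mon; Physics in Mon | Networks -> Mon; Algorithms -> Wed; Chem -> Tue; Physics -> Mon; Ethics -> Mon | Algorithms=Thu, Ethics=Mon, Physics=Mon, Networks=Mon, Chem=Mon | Networks in Mon, Ethics in Mon, Chem in Tue, Physics in Mon, Algorithms in Thu.

4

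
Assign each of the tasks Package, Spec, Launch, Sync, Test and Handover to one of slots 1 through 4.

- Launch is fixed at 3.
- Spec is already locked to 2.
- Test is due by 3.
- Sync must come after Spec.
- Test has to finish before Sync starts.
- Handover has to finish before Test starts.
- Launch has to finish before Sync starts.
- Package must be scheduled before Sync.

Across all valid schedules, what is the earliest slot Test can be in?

2

Precedence pushes Test to at least 2; Test's own window allows nothing later than 3.
Test at 2 is achievable: Spec=2, Test=2, Sync=4, Launch=3, Handover=1, Package=1.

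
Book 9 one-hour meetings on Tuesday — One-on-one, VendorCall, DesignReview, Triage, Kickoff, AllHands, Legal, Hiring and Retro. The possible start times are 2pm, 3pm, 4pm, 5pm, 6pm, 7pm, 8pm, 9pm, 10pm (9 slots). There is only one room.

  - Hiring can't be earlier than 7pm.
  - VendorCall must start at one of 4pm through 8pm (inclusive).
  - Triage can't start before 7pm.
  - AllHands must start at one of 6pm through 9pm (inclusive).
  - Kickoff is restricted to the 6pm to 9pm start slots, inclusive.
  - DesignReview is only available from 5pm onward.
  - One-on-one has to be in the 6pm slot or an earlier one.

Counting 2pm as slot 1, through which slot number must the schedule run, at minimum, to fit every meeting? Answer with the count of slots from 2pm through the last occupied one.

9

With at most 1 per slot and 9 meetings, at least 9 slots are needed.
Triage can't be placed before 7pm — that is slot 6 counting from 2pm — so the schedule must run through at least 6 slots.
9 works (last occupied slot: 10pm): for example One-on-one -> 2pm; Legal -> 3pm; Kickoff -> 6pm; VendorCall -> 4pm; Hiring -> 9pm; DesignReview -> 5pm; Triage -> 7pm; Retro -> 10pm; AllHands -> 8pm.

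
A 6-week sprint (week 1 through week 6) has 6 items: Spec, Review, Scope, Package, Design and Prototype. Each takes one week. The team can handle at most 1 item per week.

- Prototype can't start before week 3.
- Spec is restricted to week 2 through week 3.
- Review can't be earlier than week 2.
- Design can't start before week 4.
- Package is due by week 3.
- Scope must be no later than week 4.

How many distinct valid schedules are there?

30

Splitting on Spec: it can be week 2 (16), week 3 (14). Listing each branch's schedules as (Review, Scope, Package, Design, Prototype) by week number:
Spec=week 2: (3,4,1,5,6) (3,4,1,6,5) (4,1,3,5,6) (4,1,3,6,5) (4,3,1,5,6) (4,3,1,6,5) (5,1,3,4,6) (5,1,3,6,4) (5,3,1,4,6) (5,3,1,6,4) (5,4,1,6,3) (6,1,3,4,5) (6,1,3,5,4) (6,3,1,4,5) (6,3,1,5,4) (6,4,1,5,3) — 16.
Spec=week 3: (2,4,1,5,6) (2,4,1,6,5) (4,1,2,5,6) (4,1,2,6,5) (4,2,1,5,6) (4,2,1,6,5) (5,1,2,4,6) (5,1,2,6,4) (5,2,1,4,6) (5,2,1,6,4) (6,1,2,4,5) (6,1,2,5,4) (6,2,1,4,5) (6,2,1,5,4) — 14.
Summing: 16 + 14 = 30.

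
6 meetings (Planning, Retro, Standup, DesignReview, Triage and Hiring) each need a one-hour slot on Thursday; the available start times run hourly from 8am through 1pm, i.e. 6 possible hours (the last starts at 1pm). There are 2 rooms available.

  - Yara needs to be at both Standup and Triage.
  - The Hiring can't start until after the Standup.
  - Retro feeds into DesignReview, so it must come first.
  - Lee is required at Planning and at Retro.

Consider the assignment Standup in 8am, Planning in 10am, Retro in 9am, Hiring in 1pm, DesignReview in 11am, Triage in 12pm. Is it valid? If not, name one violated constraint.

Yes

There are 2 rooms available — holds.
Retro feeds into DesignReview, so it must come first — holds.
The Hiring can't start until after the Standup — holds.
Yara needs to be at both Standup and Triage — holds.
Lee is required at Planning and at Retro — holds.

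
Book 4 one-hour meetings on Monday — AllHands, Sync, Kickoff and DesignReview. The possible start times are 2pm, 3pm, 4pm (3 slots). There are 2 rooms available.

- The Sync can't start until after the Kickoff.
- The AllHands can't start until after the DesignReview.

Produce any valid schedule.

AllHands=3pm; Kickoff=2pm; DesignReview=2pm; Sync=3pm

Checking: DesignReview(2pm) before AllHands(3pm); Kickoff(2pm) before Sync(3pm); max 2 per slot (cap 2).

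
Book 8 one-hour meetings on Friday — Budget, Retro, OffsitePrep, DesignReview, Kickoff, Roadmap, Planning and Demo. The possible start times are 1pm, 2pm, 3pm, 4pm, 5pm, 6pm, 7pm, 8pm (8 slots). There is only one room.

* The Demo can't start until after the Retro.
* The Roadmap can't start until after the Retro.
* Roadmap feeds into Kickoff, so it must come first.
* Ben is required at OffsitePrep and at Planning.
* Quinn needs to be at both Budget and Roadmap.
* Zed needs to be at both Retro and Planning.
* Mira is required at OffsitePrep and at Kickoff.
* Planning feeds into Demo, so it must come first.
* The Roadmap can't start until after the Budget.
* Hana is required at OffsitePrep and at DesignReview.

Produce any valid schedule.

DesignReview -> 8pm, Budget -> 2pm, Demo -> 5pm, Planning -> 4pm, Retro -> 1pm, OffsitePrep -> 7pm, Roadmap -> 3pm, Kickoff -> 6pm

Checking: Retro(1pm) before Roadmap(3pm); Retro(1pm) before Demo(5pm); Planning(4pm) before Demo(5pm); Budget(2pm) before Roadmap(3pm); Roadmap(3pm) before Kickoff(6pm); OffsitePrep(7pm) != Planning(4pm); Budget(2pm) != Roadmap(3pm); Retro(1pm) != Planning(4pm); OffsitePrep(7pm) != Kickoff(6pm); OffsitePrep(7pm) != DesignReview(8pm); max 1 per slot (cap 1).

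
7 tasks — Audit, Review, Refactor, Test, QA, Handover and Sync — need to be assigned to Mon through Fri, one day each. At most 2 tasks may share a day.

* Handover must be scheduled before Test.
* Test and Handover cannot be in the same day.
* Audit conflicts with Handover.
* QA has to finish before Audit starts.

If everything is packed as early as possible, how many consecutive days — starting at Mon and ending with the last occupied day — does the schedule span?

The precedence chain requires at least 2 distinct days.
With at most 2 per day and 7 tasks, at least 4 days are needed.
4 works (last occupied day: Thu): for example Refactor in Wed; Review in Wed; Sync in Thu; Handover in Mon; Test in Tue; Audit in Tue; QA in Mon.

4 days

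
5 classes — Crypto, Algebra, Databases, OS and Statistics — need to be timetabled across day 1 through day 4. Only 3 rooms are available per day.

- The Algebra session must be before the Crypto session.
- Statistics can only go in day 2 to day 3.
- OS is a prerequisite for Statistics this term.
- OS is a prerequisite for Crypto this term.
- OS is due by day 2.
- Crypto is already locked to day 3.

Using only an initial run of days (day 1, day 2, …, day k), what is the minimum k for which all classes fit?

The precedence chain requires at least 2 distinct days.
With at most 3 per day and 5 classes, at least 2 days are needed.
Crypto can't be placed before day 3, so the schedule must run through at least day 3.
3 works (last occupied day: day 3): for example Databases=day 1; Statistics=day 2; Crypto=day 3; OS=day 1; Algebra=day 1.

3 days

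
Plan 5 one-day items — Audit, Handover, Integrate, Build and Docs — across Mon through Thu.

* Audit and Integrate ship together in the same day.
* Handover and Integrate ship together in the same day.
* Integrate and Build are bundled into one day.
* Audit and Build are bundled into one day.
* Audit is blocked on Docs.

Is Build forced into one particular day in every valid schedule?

Build can be Tue (e.g. Docs in Mon; Integrate in Tue; Audit in Tue; Build in Tue; Handover in Tue) or Wed (e.g. Build=Wed; Docs=Mon; Handover=Wed; Integrate=Wed; Audit=Wed).

No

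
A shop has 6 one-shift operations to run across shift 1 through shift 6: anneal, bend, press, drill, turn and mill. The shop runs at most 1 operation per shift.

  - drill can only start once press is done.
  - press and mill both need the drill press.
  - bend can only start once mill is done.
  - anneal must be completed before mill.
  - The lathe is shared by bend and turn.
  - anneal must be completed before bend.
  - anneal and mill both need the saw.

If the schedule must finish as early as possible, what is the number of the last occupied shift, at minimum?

The precedence chain requires at least 3 distinct shifts.
With at most 1 per shift and 6 operations, at least 6 shifts are needed.
6 works (last occupied shift: shift 6): for example drill=shift 5; press=shift 4; bend=shift 3; mill=shift 2; turn=shift 6; anneal=shift 1.

shift 6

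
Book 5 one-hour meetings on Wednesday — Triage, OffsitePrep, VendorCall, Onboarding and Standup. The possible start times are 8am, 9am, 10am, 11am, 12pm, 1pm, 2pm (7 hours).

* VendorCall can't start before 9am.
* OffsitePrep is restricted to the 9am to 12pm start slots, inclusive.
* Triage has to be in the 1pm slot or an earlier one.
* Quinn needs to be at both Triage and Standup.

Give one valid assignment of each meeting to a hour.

Standup in 9am, Onboarding in 8am, VendorCall in 9am, OffsitePrep in 9am, Triage in 8am

Checking: Triage(8am) != Standup(9am); OffsitePrep=9am in [9am,12pm]; Triage=8am in [8am,1pm]; VendorCall=9am in [9am,2pm].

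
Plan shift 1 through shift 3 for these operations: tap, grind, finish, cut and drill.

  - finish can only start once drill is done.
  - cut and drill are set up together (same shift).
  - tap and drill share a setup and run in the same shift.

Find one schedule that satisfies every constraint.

drill in shift 1; cut in shift 1; grind in shift 1; finish in shift 2; tap in shift 1

Checking: drill(shift 1) before finish(shift 2); cut = drill = shift 1; tap = drill = shift 1.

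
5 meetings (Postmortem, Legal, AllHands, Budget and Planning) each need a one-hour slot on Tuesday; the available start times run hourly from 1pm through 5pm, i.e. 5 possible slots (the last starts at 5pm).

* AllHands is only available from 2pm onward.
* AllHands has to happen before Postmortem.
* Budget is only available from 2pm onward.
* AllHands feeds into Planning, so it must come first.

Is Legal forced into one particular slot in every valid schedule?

Legal can be 1pm (e.g. Postmortem=3pm; AllHands=2pm; Planning=3pm; Legal=1pm; Budget=2pm) or 2pm (e.g. Budget in 2pm, AllHands in 2pm, Planning in 3pm, Postmortem in 3pm, Legal in 2pm).

No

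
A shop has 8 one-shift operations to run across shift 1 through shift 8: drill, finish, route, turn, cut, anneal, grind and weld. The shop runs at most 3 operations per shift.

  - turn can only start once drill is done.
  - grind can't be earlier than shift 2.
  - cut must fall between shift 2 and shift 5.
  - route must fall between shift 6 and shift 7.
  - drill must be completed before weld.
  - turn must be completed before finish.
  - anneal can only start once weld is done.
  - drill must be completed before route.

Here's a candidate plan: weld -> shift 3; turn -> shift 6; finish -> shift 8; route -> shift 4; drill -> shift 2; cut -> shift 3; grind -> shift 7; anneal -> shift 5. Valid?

No. route must fall between shift 6 and shift 7 is not satisfied.

cut must fall between shift 2 and shift 5 — holds.
route must fall between shift 6 and shift 7 — violated.
grind can't be earlier than shift 2 — holds.
The shop runs at most 3 operations per shift — holds.
turn must be completed before finish — holds.
drill must be completed before weld — holds.
anneal can only start once weld is done — holds.
drill must be completed before route — holds.
turn can only start once drill is done — holds.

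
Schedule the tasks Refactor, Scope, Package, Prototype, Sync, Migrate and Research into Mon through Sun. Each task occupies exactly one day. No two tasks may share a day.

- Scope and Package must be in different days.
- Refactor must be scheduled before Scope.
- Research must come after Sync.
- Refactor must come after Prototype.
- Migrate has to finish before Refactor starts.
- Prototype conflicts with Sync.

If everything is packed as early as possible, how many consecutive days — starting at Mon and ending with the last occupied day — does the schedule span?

The precedence chain requires at least 3 distinct days.
With at most 1 per day and 7 tasks, at least 7 days are needed.
7 works (last occupied day: Sun): for example Sync in Fri; Prototype in Mon; Package in Sun; Scope in Thu; Refactor in Wed; Migrate in Tue; Research in Sat.

7 days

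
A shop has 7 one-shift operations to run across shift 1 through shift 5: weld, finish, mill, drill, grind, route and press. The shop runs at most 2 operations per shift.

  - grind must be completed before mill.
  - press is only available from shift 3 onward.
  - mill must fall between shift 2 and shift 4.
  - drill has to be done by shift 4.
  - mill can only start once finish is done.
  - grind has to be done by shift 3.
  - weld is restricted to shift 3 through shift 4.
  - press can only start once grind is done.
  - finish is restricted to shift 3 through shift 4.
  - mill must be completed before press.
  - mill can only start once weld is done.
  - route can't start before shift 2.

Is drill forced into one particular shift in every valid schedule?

drill can be shift 1 (e.g. mill=shift 4, drill=shift 1, route=shift 2, press=shift 5, weld=shift 3, grind=shift 1, finish=shift 3) or shift 2 (e.g. mill in shift 4, weld in shift 3, drill in shift 2, grind in shift 1, press in shift 5, route in shift 2, finish in shift 3).

No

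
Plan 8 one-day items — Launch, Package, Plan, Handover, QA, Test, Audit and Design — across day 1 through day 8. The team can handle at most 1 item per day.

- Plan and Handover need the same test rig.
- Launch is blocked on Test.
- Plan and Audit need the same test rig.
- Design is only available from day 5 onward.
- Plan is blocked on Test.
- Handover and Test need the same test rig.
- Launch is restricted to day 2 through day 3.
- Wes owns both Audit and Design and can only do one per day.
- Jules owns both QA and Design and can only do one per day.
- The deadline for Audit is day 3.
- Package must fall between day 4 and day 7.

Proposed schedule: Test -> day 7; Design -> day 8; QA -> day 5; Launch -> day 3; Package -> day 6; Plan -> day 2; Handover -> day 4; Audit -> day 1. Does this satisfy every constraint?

No. Plan is blocked on Test is not satisfied.

Wes owns both Audit and Design and can only do one per day — holds.
Handover and Test need the same test rig — holds.
The team can handle at most 1 item per day — holds.
Launch is restricted to day 2 through day 3 — holds.
Launch is blocked on Test — violated.
Jules owns both QA and Design and can only do one per day — holds.
The deadline for Audit is day 3 — holds.
Plan and Audit need the same test rig — holds.
Package must fall between day 4 and day 7 — holds.
Plan is blocked on Test — violated.
Plan and Handover need the same test rig — holds.
Design is only available from day 5 onward — holds.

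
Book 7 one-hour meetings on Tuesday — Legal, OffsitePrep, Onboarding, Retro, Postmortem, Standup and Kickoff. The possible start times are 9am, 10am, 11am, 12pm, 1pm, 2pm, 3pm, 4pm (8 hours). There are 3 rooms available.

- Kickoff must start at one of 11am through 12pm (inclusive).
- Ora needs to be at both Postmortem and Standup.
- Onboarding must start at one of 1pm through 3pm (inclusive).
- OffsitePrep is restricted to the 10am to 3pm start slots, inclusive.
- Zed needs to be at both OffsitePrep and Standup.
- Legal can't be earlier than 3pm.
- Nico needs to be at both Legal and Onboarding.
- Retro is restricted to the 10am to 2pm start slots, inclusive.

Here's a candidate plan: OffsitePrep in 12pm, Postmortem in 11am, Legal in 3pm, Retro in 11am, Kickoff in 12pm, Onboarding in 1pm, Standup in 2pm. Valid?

Kickoff must start at one of 11am through 12pm (inclusive) — holds.
Nico needs to be at both Legal and Onboarding — holds.
Onboarding must start at one of 1pm through 3pm (inclusive) — holds.
Legal can't be earlier than 3pm — holds.
There are 3 rooms available — holds.
Ora needs to be at both Postmortem and Standup — holds.
Zed needs to be at both OffsitePrep and Standup — holds.
Retro is restricted to the 10am to 2pm start slots, inclusive — holds.
OffsitePrep is restricted to the 10am to 3pm start slots, inclusive — holds.

Valid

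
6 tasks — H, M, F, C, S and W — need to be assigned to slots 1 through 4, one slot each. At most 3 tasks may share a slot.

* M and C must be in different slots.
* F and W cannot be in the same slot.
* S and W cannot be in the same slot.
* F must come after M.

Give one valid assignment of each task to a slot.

M=1, F=2, C=2, H=1, W=3, S=1

Checking: M(1) before F(2); S(1) != W(3); M(1) != C(2); F(2) != W(3); max 3 per slot (cap 3).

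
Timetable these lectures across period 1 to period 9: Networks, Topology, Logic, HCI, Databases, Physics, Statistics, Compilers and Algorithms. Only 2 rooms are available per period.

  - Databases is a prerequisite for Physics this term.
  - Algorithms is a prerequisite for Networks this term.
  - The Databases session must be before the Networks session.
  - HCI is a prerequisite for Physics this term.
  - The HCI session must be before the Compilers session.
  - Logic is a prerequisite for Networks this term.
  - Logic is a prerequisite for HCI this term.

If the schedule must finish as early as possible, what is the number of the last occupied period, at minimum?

The precedence chain requires at least 3 distinct periods.
With at most 2 per period and 9 lectures, at least 5 periods are needed.
5 works (last occupied period: period 5): for example Logic in period 1, Statistics in period 5, Algorithms in period 2, Databases in period 1, HCI in period 2, Physics in period 3, Networks in period 3, Compilers in period 4, Topology in period 4.

5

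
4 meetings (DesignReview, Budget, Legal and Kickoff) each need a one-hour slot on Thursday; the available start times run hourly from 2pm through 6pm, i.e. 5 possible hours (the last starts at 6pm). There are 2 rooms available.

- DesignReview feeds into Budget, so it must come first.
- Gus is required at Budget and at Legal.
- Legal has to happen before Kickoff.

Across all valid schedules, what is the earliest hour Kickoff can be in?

Precedence pushes Kickoff to at least 3pm.
Kickoff at 3pm is achievable: Budget -> 3pm; Legal -> 2pm; DesignReview -> 2pm; Kickoff -> 3pm.

3pm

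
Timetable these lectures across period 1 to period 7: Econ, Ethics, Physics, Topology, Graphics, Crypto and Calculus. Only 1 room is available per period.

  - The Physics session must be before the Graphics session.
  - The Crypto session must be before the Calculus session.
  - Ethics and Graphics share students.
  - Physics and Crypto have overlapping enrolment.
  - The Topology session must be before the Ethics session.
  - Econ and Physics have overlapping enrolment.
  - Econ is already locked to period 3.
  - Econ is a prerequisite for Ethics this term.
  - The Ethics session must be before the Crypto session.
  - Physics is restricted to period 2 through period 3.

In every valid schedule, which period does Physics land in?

period 2

Physics's window is period 2–period 3.
Econ is fixed at period 3, and Physics can't share a period with Econ.
So Physics must be period 2.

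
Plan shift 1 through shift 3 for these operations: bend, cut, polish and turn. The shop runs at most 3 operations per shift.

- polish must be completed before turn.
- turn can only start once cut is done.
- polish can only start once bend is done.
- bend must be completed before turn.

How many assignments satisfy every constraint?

2

Enumerating: bend in shift 1; polish in shift 2; cut in shift 1; turn in shift 3 | turn -> shift 3, bend -> shift 1, cut -> shift 2, polish -> shift 2.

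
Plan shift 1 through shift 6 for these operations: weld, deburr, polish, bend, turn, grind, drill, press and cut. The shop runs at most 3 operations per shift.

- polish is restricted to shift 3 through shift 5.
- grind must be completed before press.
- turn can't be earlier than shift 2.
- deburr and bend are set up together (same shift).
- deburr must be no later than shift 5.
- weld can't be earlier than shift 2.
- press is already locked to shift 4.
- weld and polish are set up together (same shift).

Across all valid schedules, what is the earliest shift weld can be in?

Weld is available from shift 2; weld must be in the same shift as polish, which can't be before shift 3, so weld is at least shift 3; weld must be in the same shift as polish, which can't be after shift 5, so weld is at most shift 5.
weld at shift 3 is achievable: press=shift 4, bend=shift 1, weld=shift 3, grind=shift 1, turn=shift 2, deburr=shift 1, cut=shift 2, polish=shift 3, drill=shift 2.

shift 3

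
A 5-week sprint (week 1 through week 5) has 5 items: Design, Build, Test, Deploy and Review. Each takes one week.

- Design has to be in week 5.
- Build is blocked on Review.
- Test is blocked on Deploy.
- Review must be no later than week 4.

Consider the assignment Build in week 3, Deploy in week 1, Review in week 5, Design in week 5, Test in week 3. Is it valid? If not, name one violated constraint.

Design has to be in week 5 — holds.
Test is blocked on Deploy — holds.
Build is blocked on Review — violated.
Review must be no later than week 4 — violated.

Invalid. Review must be no later than week 4.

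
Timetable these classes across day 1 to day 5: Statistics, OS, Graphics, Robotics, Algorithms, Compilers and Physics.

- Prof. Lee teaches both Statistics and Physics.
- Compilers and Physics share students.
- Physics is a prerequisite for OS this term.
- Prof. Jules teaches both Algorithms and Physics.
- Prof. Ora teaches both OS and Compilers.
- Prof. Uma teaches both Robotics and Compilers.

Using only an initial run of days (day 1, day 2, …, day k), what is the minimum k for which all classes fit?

3

The precedence chain requires at least 2 distinct days.
Could 2 days be enough, i.e. nothing placed later than day 2? No: OS must come after Physics (at day 1 or later) → {day 2}; Physics must come before OS (at day 2 or earlier) → {day 1}; Compilers can't share with OS (day 2) → {day 1}; Physics can't share with Compilers (day 1) → nothing is left.
So 2 days is not enough.
3 works (last occupied day: day 3): for example OS in day 2; Robotics in day 1; Compilers in day 3; Graphics in day 1; Physics in day 1; Statistics in day 2; Algorithms in day 2.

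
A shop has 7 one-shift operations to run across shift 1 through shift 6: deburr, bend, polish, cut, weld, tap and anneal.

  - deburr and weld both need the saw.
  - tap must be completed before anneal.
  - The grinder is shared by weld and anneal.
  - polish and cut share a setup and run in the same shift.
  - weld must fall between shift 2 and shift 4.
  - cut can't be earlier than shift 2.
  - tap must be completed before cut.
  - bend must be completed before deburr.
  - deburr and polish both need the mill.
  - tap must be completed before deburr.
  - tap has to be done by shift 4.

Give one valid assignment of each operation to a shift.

anneal -> shift 3; weld -> shift 2; polish -> shift 2; bend -> shift 1; cut -> shift 2; deburr -> shift 3; tap -> shift 1

Checking: tap(shift 1) before anneal(shift 3); bend(shift 1) before deburr(shift 3); tap(shift 1) before cut(shift 2); tap(shift 1) before deburr(shift 3); weld(shift 2) != anneal(shift 3); deburr(shift 3) != weld(shift 2); deburr(shift 3) != polish(shift 2); polish = cut = shift 2; tap=shift 1 in [shift 1,shift 4]; cut=shift 2 in [shift 2,shift 6]; weld=shift 2 in [shift 2,shift 4].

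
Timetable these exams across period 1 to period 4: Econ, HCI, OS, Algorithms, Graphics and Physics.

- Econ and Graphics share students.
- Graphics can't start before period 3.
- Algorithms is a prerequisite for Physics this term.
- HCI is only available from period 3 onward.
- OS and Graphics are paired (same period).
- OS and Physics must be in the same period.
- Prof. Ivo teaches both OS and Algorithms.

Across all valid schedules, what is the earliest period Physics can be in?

Physics must be in the same period as Graphics, which can't be before period 3, so Physics is at least period 3.
Physics at period 3 is achievable: HCI -> period 3; Econ -> period 1; OS -> period 3; Algorithms -> period 1; Graphics -> period 3; Physics -> period 3.

period 3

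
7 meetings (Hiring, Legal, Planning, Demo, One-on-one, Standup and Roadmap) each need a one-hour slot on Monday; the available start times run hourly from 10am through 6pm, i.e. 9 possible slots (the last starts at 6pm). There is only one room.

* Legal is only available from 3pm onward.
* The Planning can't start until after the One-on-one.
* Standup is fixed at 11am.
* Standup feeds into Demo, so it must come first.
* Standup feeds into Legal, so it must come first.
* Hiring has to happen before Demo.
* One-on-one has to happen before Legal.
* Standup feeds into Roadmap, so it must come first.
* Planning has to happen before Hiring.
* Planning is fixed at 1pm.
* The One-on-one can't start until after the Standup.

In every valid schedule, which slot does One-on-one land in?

Standup is fixed at 11am and must come before One-on-one, so One-on-one is at least 12pm.
Planning is fixed at 1pm and must come after One-on-one, so One-on-one is at most 12pm.
So One-on-one must be 12pm.

12pm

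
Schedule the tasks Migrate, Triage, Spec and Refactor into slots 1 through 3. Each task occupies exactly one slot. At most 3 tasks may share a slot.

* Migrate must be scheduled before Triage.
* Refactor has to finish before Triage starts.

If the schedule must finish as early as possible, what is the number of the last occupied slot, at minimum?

2

The precedence chain requires at least 2 distinct slots.
With at most 3 per slot and 4 tasks, at least 2 slots are needed.
2 works (last occupied slot: 2): for example Migrate=1, Refactor=1, Triage=2, Spec=1.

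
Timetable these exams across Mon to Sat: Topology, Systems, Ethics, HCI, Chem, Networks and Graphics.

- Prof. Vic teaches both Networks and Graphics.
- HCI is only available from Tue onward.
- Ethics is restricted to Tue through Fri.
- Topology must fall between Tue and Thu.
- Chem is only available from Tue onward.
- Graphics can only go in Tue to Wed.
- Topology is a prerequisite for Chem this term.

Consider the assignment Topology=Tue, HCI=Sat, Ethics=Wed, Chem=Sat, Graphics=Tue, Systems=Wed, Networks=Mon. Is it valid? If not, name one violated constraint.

Yes

HCI is only available from Tue onward — holds.
Ethics is restricted to Tue through Fri — holds.
Topology must fall between Tue and Thu — holds.
Topology is a prerequisite for Chem this term — holds.
Prof. Vic teaches both Networks and Graphics — holds.
Graphics can only go in Tue to Wed — holds.
Chem is only available from Tue onward — holds.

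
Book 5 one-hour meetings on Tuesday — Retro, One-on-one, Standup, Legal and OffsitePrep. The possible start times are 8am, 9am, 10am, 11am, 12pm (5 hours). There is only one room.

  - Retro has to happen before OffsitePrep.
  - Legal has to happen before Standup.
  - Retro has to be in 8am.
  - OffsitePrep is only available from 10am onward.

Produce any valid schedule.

OffsitePrep in 10am, Legal in 9am, Retro in 8am, One-on-one in 12pm, Standup in 11am

Checking: Retro(8am) before OffsitePrep(10am); Legal(9am) before Standup(11am); OffsitePrep=10am in [10am,12pm]; Retro=8am in [8am,8am]; max 1 per hour (cap 1).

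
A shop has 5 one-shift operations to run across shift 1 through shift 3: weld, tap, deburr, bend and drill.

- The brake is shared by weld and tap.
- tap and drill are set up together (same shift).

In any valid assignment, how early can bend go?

shift 1

bend at shift 1 is achievable: bend in shift 1, deburr in shift 1, drill in shift 2, weld in shift 1, tap in shift 2.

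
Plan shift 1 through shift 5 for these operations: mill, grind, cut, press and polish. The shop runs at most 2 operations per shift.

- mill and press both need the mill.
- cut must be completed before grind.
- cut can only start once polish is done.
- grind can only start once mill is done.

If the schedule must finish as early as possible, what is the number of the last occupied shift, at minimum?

3

The precedence chain requires at least 3 distinct shifts.
With at most 2 per shift and 5 operations, at least 3 shifts are needed.
3 works (last occupied shift: shift 3): for example polish=shift 1, cut=shift 2, mill=shift 1, press=shift 2, grind=shift 3.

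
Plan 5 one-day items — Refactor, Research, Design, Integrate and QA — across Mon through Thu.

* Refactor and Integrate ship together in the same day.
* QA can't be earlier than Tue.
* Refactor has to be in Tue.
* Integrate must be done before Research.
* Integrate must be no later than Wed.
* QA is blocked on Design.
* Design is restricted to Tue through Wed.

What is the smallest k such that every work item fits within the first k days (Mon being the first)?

The precedence chain requires at least 2 distinct days.
Propagating the time windows through the other constraints, Research can't land before Wed — that is day 3 counting from Mon — so the schedule must run through at least 3 days.
3 works (last occupied day: Wed): for example Integrate in Tue; Research in Wed; Refactor in Tue; QA in Wed; Design in Tue.

3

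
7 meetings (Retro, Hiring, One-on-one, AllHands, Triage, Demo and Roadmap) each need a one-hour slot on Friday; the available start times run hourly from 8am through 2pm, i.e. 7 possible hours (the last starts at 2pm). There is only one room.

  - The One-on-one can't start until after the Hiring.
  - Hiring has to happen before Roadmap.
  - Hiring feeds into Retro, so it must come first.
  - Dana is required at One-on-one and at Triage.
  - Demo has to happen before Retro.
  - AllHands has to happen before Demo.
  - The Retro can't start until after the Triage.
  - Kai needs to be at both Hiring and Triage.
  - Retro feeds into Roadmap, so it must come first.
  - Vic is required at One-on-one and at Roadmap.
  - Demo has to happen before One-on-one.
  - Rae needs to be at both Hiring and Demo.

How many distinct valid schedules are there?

Splitting on Retro: it can be 12pm (24), 1pm (15). Listing each branch's schedules as (Hiring, One-on-one, AllHands, Triage, Demo, Roadmap):
Retro=12pm: (8am,1pm,9am,10am,11am,2pm) (8am,1pm,9am,11am,10am,2pm) (8am,1pm,10am,9am,11am,2pm) (8am,2pm,9am,10am,11am,1pm) (8am,2pm,9am,11am,10am,1pm) (8am,2pm,10am,9am,11am,1pm) (9am,1pm,8am,10am,11am,2pm) (9am,1pm,8am,11am,10am,2pm) (9am,1pm,10am,8am,11am,2pm) (9am,2pm,8am,10am,11am,1pm) (9am,2pm,8am,11am,10am,1pm) (9am,2pm,10am,8am,11am,1pm) (10am,1pm,8am,9am,11am,2pm) (10am,1pm,8am,11am,9am,2pm) (10am,1pm,9am,8am,11am,2pm) (10am,2pm,8am,9am,11am,1pm) (10am,2pm,8am,11am,9am,1pm) (10am,2pm,9am,8am,11am,1pm) (11am,1pm,8am,9am,10am,2pm) (11am,1pm,8am,10am,9am,2pm) (11am,1pm,9am,8am,10am,2pm) (11am,2pm,8am,9am,10am,1pm) (11am,2pm,8am,10am,9am,1pm) (11am,2pm,9am,8am,10am,1pm) — 24.
Retro=1pm: (8am,11am,9am,12pm,10am,2pm) (8am,12pm,9am,10am,11am,2pm) (8am,12pm,9am,11am,10am,2pm) (8am,12pm,10am,9am,11am,2pm) (9am,11am,8am,12pm,10am,2pm) (9am,12pm,8am,10am,11am,2pm) (9am,12pm,8am,11am,10am,2pm) (9am,12pm,10am,8am,11am,2pm) (10am,11am,8am,12pm,9am,2pm) (10am,12pm,8am,9am,11am,2pm) (10am,12pm,8am,11am,9am,2pm) (10am,12pm,9am,8am,11am,2pm) (11am,12pm,8am,9am,10am,2pm) (11am,12pm,8am,10am,9am,2pm) (11am,12pm,9am,8am,10am,2pm) — 15.
Summing: 24 + 15 = 39.

39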